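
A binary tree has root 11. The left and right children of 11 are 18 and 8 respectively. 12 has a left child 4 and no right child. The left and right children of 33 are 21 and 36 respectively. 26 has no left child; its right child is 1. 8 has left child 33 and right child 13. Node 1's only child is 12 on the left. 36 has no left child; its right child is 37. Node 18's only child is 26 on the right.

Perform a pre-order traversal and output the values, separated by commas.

11, 18, 26, 1, 12, 4, 8, 33, 21, 36, 37, 13

Pre-order visits the node, then its left subtree, then its right subtree.
Visit 11.
At 11: go left to 18.
  Visit 18.
  At 18: no left child.
  At 18: go right to 26.
    Visit 26.
    At 26: no left child.
    At 26: go right to 1.
      Visit 1.
      At 1: go left to 12.
        Visit 12.
        At 12: go left to 4.
          4 is a leaf — visit 4.
        At 12: no right child.
      At 1: no right child.
At 11: go right to 8.
  Visit 8.
  At 8: go left to 33.
    Visit 33.
    At 33: go left to 21.
      21 is a leaf — visit 21.
    At 33: go right to 36.
      Visit 36.
      At 36: no left child.
      At 36: go right to 37.
        37 is a leaf — visit 37.
  At 8: go right to 13.
    13 is a leaf — visit 13.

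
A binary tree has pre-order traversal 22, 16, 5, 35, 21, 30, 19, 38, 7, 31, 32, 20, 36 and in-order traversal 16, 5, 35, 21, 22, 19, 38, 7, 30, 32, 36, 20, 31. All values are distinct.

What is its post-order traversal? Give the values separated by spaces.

The first element of pre-order is the root; it splits in-order into left and right subtrees.
Root 22: left subtree has 4 nodes {16, 5, 35, 21}, right has 8 {19, 38, 7, 30, 32, 36, 20, 31}.
  Root 16: left subtree has 0 nodes { }, right has 3 {5, 35, 21}.
    Root 5: left subtree has 0 nodes { }, right has 2 {35, 21}.
      Root 35: left subtree has 0 nodes { }, right has 1 {21}.
  Root 30: left subtree has 3 nodes {19, 38, 7}, right has 4 {32, 36, 20, 31}.
    Root 19: left subtree has 0 nodes { }, right has 2 {38, 7}.
      Root 38: left subtree has 0 nodes { }, right has 1 {7}.
    Root 31: left subtree has 3 nodes {32, 36, 20}, right has 0 { }.
      Root 32: left subtree has 0 nodes { }, right has 2 {36, 20}.
        Root 20: left subtree has 1 node {36}, right has 0 { }.

21 35 5 16 7 38 19 36 20 32 31 30 22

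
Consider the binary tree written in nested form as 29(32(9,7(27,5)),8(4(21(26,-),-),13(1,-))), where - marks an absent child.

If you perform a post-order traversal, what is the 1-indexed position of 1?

9

Post-order visits the left subtree, then the right subtree, then the node.
At 29: go left to 32.
  At 32: go left to 9.
    9 is a leaf — visit 9.
  At 32: go right to 7.
    At 7: go left to 27.
      27 is a leaf — visit 27.
    At 7: go right to 5.
      5 is a leaf — visit 5.
    Visit 7.
  Visit 32.
At 29: go right to 8.
  At 8: go left to 4.
    At 4: go left to 21.
      At 21: go left to 26.
        26 is a leaf — visit 26.
      At 21: no right child.
      Visit 21.
    At 4: no right child.
    Visit 4.
  At 8: go right to 13.
    At 13: go left to 1.
      1 is a leaf — visit 1.
    At 13: no right child.
    Visit 13.
  Visit 8.
Visit 29.
Full post-order sequence: 9, 27, 5, 7, 32, 26, 21, 4, 1, 13, 8, 29.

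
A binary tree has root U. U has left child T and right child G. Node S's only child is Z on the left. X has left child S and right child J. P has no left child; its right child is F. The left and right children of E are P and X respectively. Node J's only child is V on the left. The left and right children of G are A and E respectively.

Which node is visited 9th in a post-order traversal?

X

Post-order visits the left subtree, then the right subtree, then the node.
At U: go left to T.
  T is a leaf — visit T.
At U: go right to G.
  At G: go left to A.
    A is a leaf — visit A.
  At G: go right to E.
    At E: go left to P.
      At P: no left child.
      At P: go right to F.
        F is a leaf — visit F.
      Visit P.
    At E: go right to X.
      At X: go left to S.
        At S: go left to Z.
          Z is a leaf — visit Z.
        At S: no right child.
        Visit S.
      At X: go right to J.
        At J: go left to V.
          V is a leaf — visit V.
        At J: no right child.
        Visit J.
      Visit X.
    Visit E.
  Visit G.
Visit U.
Full post-order sequence: T, A, F, P, Z, S, V, J, X, E, G, U.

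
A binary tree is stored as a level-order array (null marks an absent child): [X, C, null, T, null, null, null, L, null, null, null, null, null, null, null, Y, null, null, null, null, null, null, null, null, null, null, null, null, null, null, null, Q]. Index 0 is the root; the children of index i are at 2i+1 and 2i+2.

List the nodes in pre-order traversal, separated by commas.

Pre-order visits the node, then its left subtree, then its right subtree.
Visit X.
At X: go left to C.
  Visit C.
  At C: go left to T.
    Visit T.
    At T: go left to L.
      Visit L.
      At L: go left to Y.
        Visit Y.
        At Y: go left to Q.
          Q is a leaf — visit Q.
        At Y: no right child.
      At L: no right child.
    At T: no right child.
  At C: no right child.
At X: no right child.

X, C, T, L, Y, Q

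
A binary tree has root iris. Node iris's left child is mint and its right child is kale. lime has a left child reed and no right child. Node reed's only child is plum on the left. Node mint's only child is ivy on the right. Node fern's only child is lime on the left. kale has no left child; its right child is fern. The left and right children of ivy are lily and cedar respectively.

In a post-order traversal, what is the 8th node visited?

Post-order visits the left subtree, then the right subtree, then the node.
At iris: go left to mint.
  At mint: no left child.
  At mint: go right to ivy.
    At ivy: go left to lily.
      lily is a leaf — visit lily.
    At ivy: go right to cedar.
      cedar is a leaf — visit cedar.
    Visit ivy.
  Visit mint.
At iris: go right to kale.
  At kale: no left child.
  At kale: go right to fern.
    At fern: go left to lime.
      At lime: go left to reed.
        At reed: go left to plum.
          plum is a leaf — visit plum.
        At reed: no right child.
        Visit reed.
      At lime: no right child.
      Visit lime.
    At fern: no right child.
    Visit fern.
  Visit kale.
Visit iris.
Full post-order sequence: lily, cedar, ivy, mint, plum, reed, lime, fern, kale, iris.

fern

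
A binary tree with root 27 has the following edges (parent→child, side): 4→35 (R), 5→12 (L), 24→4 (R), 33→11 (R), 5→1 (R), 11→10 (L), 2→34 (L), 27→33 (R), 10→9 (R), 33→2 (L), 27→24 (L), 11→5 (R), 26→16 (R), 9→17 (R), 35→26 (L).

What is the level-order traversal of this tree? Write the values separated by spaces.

27 24 33 4 2 11 35 34 10 5 26 9 12 1 16 17

Level-order visits nodes level by level from the root, left to right within each level.
Level 0: 27
Level 1: 24, 33
Level 2: 4, 2, 11
Level 3: 35, 34, 10, 5
Level 4: 26, 9, 12, 1
Level 5: 16, 17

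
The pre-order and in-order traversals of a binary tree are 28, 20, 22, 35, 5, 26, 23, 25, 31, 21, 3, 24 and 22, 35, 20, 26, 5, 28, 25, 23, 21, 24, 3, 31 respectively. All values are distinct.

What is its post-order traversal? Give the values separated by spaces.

The first element of pre-order is the root; it splits in-order into left and right subtrees.
Root 28: left subtree has 5 nodes {22, 35, 20, 26, 5}, right has 6 {25, 23, 21, 24, 3, 31}.
  Root 20: left subtree has 2 nodes {22, 35}, right has 2 {26, 5}.
    Root 22: left subtree has 0 nodes { }, right has 1 {35}.
    Root 5: left subtree has 1 node {26}, right has 0 { }.
  Root 23: left subtree has 1 node {25}, right has 4 {21, 24, 3, 31}.
    Root 31: left subtree has 3 nodes {21, 24, 3}, right has 0 { }.
      Root 21: left subtree has 0 nodes { }, right has 2 {24, 3}.
        Root 3: left subtree has 1 node {24}, right has 0 { }.

35 22 26 5 20 25 24 3 21 31 23 28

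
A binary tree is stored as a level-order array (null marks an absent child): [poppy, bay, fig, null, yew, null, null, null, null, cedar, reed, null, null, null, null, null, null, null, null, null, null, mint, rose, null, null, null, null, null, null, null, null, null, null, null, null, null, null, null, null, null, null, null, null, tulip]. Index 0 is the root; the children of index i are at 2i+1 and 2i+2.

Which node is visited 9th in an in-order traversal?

In-order visits the left subtree, then the node, then the right subtree.
At poppy: go left to bay.
  At bay: no left child.
  Visit bay.
  At bay: go right to yew.
    At yew: go left to cedar.
      cedar is a leaf — visit cedar.
    Visit yew.
    At yew: go right to reed.
      At reed: go left to mint.
        At mint: go left to tulip.
          tulip is a leaf — visit tulip.
        Visit mint.
        At mint: no right child.
      Visit reed.
      At reed: go right to rose.
        rose is a leaf — visit rose.
Visit poppy.
At poppy: go right to fig.
  fig is a leaf — visit fig.
Full in-order sequence: bay, cedar, yew, tulip, mint, reed, rose, poppy, fig.

fig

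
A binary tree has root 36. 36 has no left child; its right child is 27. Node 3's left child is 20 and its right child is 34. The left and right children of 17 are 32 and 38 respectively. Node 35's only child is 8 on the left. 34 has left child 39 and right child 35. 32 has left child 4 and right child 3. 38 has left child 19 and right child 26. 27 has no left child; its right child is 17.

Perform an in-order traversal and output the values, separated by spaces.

36 27 4 32 20 3 39 34 8 35 17 19 38 26

In-order visits the left subtree, then the node, then the right subtree.
At 36: no left child.
Visit 36.
At 36: go right to 27.
  At 27: no left child.
  Visit 27.
  At 27: go right to 17.
    At 17: go left to 32.
      At 32: go left to 4.
        4 is a leaf — visit 4.
      Visit 32.
      At 32: go right to 3.
        At 3: go left to 20.
          20 is a leaf — visit 20.
        Visit 3.
        At 3: go right to 34.
          At 34: go left to 39.
            39 is a leaf — visit 39.
          Visit 34.
          At 34: go right to 35.
            At 35: go left to 8.
              8 is a leaf — visit 8.
            Visit 35.
            At 35: no right child.
    Visit 17.
    At 17: go right to 38.
      At 38: go left to 19.
        19 is a leaf — visit 19.
      Visit 38.
      At 38: go right to 26.
        26 is a leaf — visit 26.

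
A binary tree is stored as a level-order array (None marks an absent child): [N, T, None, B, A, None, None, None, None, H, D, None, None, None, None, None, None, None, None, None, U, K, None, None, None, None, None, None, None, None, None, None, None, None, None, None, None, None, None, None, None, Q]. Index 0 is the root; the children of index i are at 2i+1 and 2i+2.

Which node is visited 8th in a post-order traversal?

Post-order visits the left subtree, then the right subtree, then the node.
At N: go left to T.
  At T: go left to B.
    B is a leaf — visit B.
  At T: go right to A.
    At A: go left to H.
      At H: no left child.
      At H: go right to U.
        At U: go left to Q.
          Q is a leaf — visit Q.
        At U: no right child.
        Visit U.
      Visit H.
    At A: go right to D.
      At D: go left to K.
        K is a leaf — visit K.
      At D: no right child.
      Visit D.
    Visit A.
  Visit T.
At N: no right child.
Visit N.
Full post-order sequence: B, Q, U, H, K, D, A, T, N.

T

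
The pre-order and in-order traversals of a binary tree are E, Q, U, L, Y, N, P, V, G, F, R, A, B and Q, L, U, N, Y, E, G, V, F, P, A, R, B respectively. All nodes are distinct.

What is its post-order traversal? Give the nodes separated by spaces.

L N Y U Q G F V A B R P E

The first element of pre-order is the root; it splits in-order into left and right subtrees.
Root E: left subtree has 5 nodes {Q, L, U, N, Y}, right has 7 {G, V, F, P, A, R, B}.
  Root Q: left subtree has 0 nodes { }, right has 4 {L, U, N, Y}.
    Root U: left subtree has 1 node {L}, right has 2 {N, Y}.
      Root Y: left subtree has 1 node {N}, right has 0 { }.
  Root P: left subtree has 3 nodes {G, V, F}, right has 3 {A, R, B}.
    Root V: left subtree has 1 node {G}, right has 1 {F}.
    Root R: left subtree has 1 node {A}, right has 1 {B}.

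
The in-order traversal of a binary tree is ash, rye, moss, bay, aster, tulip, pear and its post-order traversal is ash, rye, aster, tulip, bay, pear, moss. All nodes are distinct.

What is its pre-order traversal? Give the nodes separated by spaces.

The last element of post-order is the root; it splits in-order into left and right subtrees.
Root moss: left subtree has 2 nodes {ash, rye}, right has 4 {bay, aster, tulip, pear}.
  Root rye: left subtree has 1 node {ash}, right has 0 { }.
  Root pear: left subtree has 3 nodes {bay, aster, tulip}, right has 0 { }.
    Root bay: left subtree has 0 nodes { }, right has 2 {aster, tulip}.
      Root tulip: left subtree has 1 node {aster}, right has 0 { }.

moss rye ash pear bay tulip aster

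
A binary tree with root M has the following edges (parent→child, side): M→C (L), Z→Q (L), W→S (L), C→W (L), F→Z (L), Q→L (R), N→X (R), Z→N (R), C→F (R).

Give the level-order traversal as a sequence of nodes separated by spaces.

Level-order visits nodes level by level from the root, left to right within each level.
Level 0: M
Level 1: C
Level 2: W, F
Level 3: S, Z
Level 4: Q, N
Level 5: L, X

M C W F S Z Q N L X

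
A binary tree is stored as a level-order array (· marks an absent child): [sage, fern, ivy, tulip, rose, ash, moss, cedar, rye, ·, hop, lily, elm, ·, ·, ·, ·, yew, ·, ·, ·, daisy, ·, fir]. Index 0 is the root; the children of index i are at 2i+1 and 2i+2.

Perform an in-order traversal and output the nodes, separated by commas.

cedar, tulip, yew, rye, fern, rose, daisy, hop, sage, fir, lily, ash, elm, ivy, moss

In-order visits the left subtree, then the node, then the right subtree.
At sage: go left to fern.
  At fern: go left to tulip.
    At tulip: go left to cedar.
      cedar is a leaf — visit cedar.
    Visit tulip.
    At tulip: go right to rye.
      At rye: go left to yew.
        yew is a leaf — visit yew.
      Visit rye.
      At rye: no right child.
  Visit fern.
  At fern: go right to rose.
    At rose: no left child.
    Visit rose.
    At rose: go right to hop.
      At hop: go left to daisy.
        daisy is a leaf — visit daisy.
      Visit hop.
      At hop: no right child.
Visit sage.
At sage: go right to ivy.
  At ivy: go left to ash.
    At ash: go left to lily.
      At lily: go left to fir.
        fir is a leaf — visit fir.
      Visit lily.
      At lily: no right child.
    Visit ash.
    At ash: go right to elm.
      elm is a leaf — visit elm.
  Visit ivy.
  At ivy: go right to moss.
    moss is a leaf — visit moss.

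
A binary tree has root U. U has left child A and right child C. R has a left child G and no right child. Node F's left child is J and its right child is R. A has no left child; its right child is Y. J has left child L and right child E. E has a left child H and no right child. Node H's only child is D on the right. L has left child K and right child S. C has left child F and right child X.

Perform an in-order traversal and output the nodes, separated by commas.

In-order visits the left subtree, then the node, then the right subtree.
At U: go left to A.
  At A: no left child.
  Visit A.
  At A: go right to Y.
    Y is a leaf — visit Y.
Visit U.
At U: go right to C.
  At C: go left to F.
    At F: go left to J.
      At J: go left to L.
        At L: go left to K.
          K is a leaf — visit K.
        Visit L.
        At L: go right to S.
          S is a leaf — visit S.
      Visit J.
      At J: go right to E.
        At E: go left to H.
          At H: no left child.
          Visit H.
          At H: go right to D.
            D is a leaf — visit D.
        Visit E.
        At E: no right child.
    Visit F.
    At F: go right to R.
      At R: go left to G.
        G is a leaf — visit G.
      Visit R.
      At R: no right child.
  Visit C.
  At C: go right to X.
    X is a leaf — visit X.

A, Y, U, K, L, S, J, H, D, E, F, G, R, C, X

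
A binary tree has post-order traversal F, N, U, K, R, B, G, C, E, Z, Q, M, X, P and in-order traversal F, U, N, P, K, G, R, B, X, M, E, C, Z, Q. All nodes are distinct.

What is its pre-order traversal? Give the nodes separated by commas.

P, U, F, N, X, G, K, B, R, M, Q, Z, E, C

The last element of post-order is the root; it splits in-order into left and right subtrees.
Root P: left subtree has 3 nodes {F, U, N}, right has 10 {K, G, R, B, X, M, E, C, Z, Q}.
  Root U: left subtree has 1 node {F}, right has 1 {N}.
  Root X: left subtree has 4 nodes {K, G, R, B}, right has 5 {M, E, C, Z, Q}.
    Root G: left subtree has 1 node {K}, right has 2 {R, B}.
      Root B: left subtree has 1 node {R}, right has 0 { }.
    Root M: left subtree has 0 nodes { }, right has 4 {E, C, Z, Q}.
      Root Q: left subtree has 3 nodes {E, C, Z}, right has 0 { }.
        Root Z: left subtree has 2 nodes {E, C}, right has 0 { }.
          Root E: left subtree has 0 nodes { }, right has 1 {C}.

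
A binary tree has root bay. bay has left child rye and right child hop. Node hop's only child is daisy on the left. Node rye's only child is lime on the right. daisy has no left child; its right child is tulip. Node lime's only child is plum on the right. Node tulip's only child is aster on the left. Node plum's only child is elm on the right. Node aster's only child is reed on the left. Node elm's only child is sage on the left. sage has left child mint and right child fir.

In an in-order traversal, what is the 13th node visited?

hop

In-order visits the left subtree, then the node, then the right subtree.
At bay: go left to rye.
  At rye: no left child.
  Visit rye.
  At rye: go right to lime.
    At lime: no left child.
    Visit lime.
    At lime: go right to plum.
      At plum: no left child.
      Visit plum.
      At plum: go right to elm.
        At elm: go left to sage.
          At sage: go left to mint.
            mint is a leaf — visit mint.
          Visit sage.
          At sage: go right to fir.
            fir is a leaf — visit fir.
        Visit elm.
        At elm: no right child.
Visit bay.
At bay: go right to hop.
  At hop: go left to daisy.
    At daisy: no left child.
    Visit daisy.
    At daisy: go right to tulip.
      At tulip: go left to aster.
        At aster: go left to reed.
          reed is a leaf — visit reed.
        Visit aster.
        At aster: no right child.
      Visit tulip.
      At tulip: no right child.
  Visit hop.
  At hop: no right child.
Full in-order sequence: rye, lime, plum, mint, sage, fir, elm, bay, daisy, reed, aster, tulip, hop.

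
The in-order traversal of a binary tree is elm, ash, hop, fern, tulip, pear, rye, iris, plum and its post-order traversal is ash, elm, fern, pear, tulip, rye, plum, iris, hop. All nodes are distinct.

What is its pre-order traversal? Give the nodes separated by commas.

The last element of post-order is the root; it splits in-order into left and right subtrees.
Root hop: left subtree has 2 nodes {elm, ash}, right has 6 {fern, tulip, pear, rye, iris, plum}.
  Root elm: left subtree has 0 nodes { }, right has 1 {ash}.
  Root iris: left subtree has 4 nodes {fern, tulip, pear, rye}, right has 1 {plum}.
    Root rye: left subtree has 3 nodes {fern, tulip, pear}, right has 0 { }.
      Root tulip: left subtree has 1 node {fern}, right has 1 {pear}.

hop, elm, ash, iris, rye, tulip, fern, pear, plum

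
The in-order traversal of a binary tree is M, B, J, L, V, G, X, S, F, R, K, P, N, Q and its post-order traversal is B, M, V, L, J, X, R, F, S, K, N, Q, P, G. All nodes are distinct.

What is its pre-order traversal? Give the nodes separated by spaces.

G J M B L V P K S X F R Q N

The last element of post-order is the root; it splits in-order into left and right subtrees.
Root G: left subtree has 5 nodes {M, B, J, L, V}, right has 8 {X, S, F, R, K, P, N, Q}.
  Root J: left subtree has 2 nodes {M, B}, right has 2 {L, V}.
    Root M: left subtree has 0 nodes { }, right has 1 {B}.
    Root L: left subtree has 0 nodes { }, right has 1 {V}.
  Root P: left subtree has 5 nodes {X, S, F, R, K}, right has 2 {N, Q}.
    Root K: left subtree has 4 nodes {X, S, F, R}, right has 0 { }.
      Root S: left subtree has 1 node {X}, right has 2 {F, R}.
        Root F: left subtree has 0 nodes { }, right has 1 {R}.
    Root Q: left subtree has 1 node {N}, right has 0 { }.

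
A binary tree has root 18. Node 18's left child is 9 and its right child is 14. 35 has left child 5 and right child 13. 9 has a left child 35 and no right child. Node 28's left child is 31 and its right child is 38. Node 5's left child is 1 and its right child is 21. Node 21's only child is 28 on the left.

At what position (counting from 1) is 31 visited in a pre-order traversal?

Pre-order visits the node, then its left subtree, then its right subtree.
Visit 18.
At 18: go left to 9.
  Visit 9.
  At 9: go left to 35.
    Visit 35.
    At 35: go left to 5.
      Visit 5.
      At 5: go left to 1.
        1 is a leaf — visit 1.
      At 5: go right to 21.
        Visit 21.
        At 21: go left to 28.
          Visit 28.
          At 28: go left to 31.
            31 is a leaf — visit 31.
          At 28: go right to 38.
            38 is a leaf — visit 38.
        At 21: no right child.
    At 35: go right to 13.
      13 is a leaf — visit 13.
  At 9: no right child.
At 18: go right to 14.
  14 is a leaf — visit 14.
Full pre-order sequence: 18, 9, 35, 5, 1, 21, 28, 31, 38, 13, 14.

8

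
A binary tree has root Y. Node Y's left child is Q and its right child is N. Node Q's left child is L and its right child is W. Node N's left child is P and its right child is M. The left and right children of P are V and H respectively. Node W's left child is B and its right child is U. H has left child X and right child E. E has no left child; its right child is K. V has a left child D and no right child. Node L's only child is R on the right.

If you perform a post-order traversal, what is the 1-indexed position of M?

14

Post-order visits the left subtree, then the right subtree, then the node.
At Y: go left to Q.
  At Q: go left to L.
    At L: no left child.
    At L: go right to R.
      R is a leaf — visit R.
    Visit L.
  At Q: go right to W.
    At W: go left to B.
      B is a leaf — visit B.
    At W: go right to U.
      U is a leaf — visit U.
    Visit W.
  Visit Q.
At Y: go right to N.
  At N: go left to P.
    At P: go left to V.
      At V: go left to D.
        D is a leaf — visit D.
      At V: no right child.
      Visit V.
    At P: go right to H.
      At H: go left to X.
        X is a leaf — visit X.
      At H: go right to E.
        At E: no left child.
        At E: go right to K.
          K is a leaf — visit K.
        Visit E.
      Visit H.
    Visit P.
  At N: go right to M.
    M is a leaf — visit M.
  Visit N.
Visit Y.
Full post-order sequence: R, L, B, U, W, Q, D, V, X, K, E, H, P, M, N, Y.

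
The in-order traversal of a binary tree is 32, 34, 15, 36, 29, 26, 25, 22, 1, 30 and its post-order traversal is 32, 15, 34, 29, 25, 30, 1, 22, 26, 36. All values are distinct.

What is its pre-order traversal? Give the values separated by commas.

36, 34, 32, 15, 26, 29, 22, 25, 1, 30

The last element of post-order is the root; it splits in-order into left and right subtrees.
Root 36: left subtree has 3 nodes {32, 34, 15}, right has 6 {29, 26, 25, 22, 1, 30}.
  Root 34: left subtree has 1 node {32}, right has 1 {15}.
  Root 26: left subtree has 1 node {29}, right has 4 {25, 22, 1, 30}.
    Root 22: left subtree has 1 node {25}, right has 2 {1, 30}.
      Root 1: left subtree has 0 nodes { }, right has 1 {30}.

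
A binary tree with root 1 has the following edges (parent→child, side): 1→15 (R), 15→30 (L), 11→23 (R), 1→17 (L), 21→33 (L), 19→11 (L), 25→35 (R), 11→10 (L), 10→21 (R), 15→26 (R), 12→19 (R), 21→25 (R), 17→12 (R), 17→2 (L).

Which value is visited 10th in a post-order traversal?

Post-order visits the left subtree, then the right subtree, then the node.
At 1: go left to 17.
  At 17: go left to 2.
    2 is a leaf — visit 2.
  At 17: go right to 12.
    At 12: no left child.
    At 12: go right to 19.
      At 19: go left to 11.
        At 11: go left to 10.
          At 10: no left child.
          At 10: go right to 21.
            At 21: go left to 33.
              33 is a leaf — visit 33.
            At 21: go right to 25.
              At 25: no left child.
              At 25: go right to 35.
                35 is a leaf — visit 35.
              Visit 25.
            Visit 21.
          Visit 10.
        At 11: go right to 23.
          23 is a leaf — visit 23.
        Visit 11.
      At 19: no right child.
      Visit 19.
    Visit 12.
  Visit 17.
At 1: go right to 15.
  At 15: go left to 30.
    30 is a leaf — visit 30.
  At 15: go right to 26.
    26 is a leaf — visit 26.
  Visit 15.
Visit 1.
Full post-order sequence: 2, 33, 35, 25, 21, 10, 23, 11, 19, 12, 17, 30, 26, 15, 1.

12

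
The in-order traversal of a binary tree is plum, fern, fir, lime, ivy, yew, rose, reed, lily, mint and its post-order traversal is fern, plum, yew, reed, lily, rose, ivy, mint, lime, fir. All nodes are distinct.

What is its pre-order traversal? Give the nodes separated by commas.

The last element of post-order is the root; it splits in-order into left and right subtrees.
Root fir: left subtree has 2 nodes {plum, fern}, right has 7 {lime, ivy, yew, rose, reed, lily, mint}.
  Root plum: left subtree has 0 nodes { }, right has 1 {fern}.
  Root lime: left subtree has 0 nodes { }, right has 6 {ivy, yew, rose, reed, lily, mint}.
    Root mint: left subtree has 5 nodes {ivy, yew, rose, reed, lily}, right has 0 { }.
      Root ivy: left subtree has 0 nodes { }, right has 4 {yew, rose, reed, lily}.
        Root rose: left subtree has 1 node {yew}, right has 2 {reed, lily}.
          Root lily: left subtree has 1 node {reed}, right has 0 { }.

fir, plum, fern, lime, mint, ivy, rose, yew, lily, reed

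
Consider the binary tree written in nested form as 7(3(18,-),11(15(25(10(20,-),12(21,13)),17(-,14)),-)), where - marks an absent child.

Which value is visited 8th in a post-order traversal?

25

Post-order visits the left subtree, then the right subtree, then the node.
At 7: go left to 3.
  At 3: go left to 18.
    18 is a leaf — visit 18.
  At 3: no right child.
  Visit 3.
At 7: go right to 11.
  At 11: go left to 15.
    At 15: go left to 25.
      At 25: go left to 10.
        At 10: go left to 20.
          20 is a leaf — visit 20.
        At 10: no right child.
        Visit 10.
      At 25: go right to 12.
        At 12: go left to 21.
          21 is a leaf — visit 21.
        At 12: go right to 13.
          13 is a leaf — visit 13.
        Visit 12.
      Visit 25.
    At 15: go right to 17.
      At 17: no left child.
      At 17: go right to 14.
        14 is a leaf — visit 14.
      Visit 17.
    Visit 15.
  At 11: no right child.
  Visit 11.
Visit 7.
Full post-order sequence: 18, 3, 20, 10, 21, 13, 12, 25, 14, 17, 15, 11, 7.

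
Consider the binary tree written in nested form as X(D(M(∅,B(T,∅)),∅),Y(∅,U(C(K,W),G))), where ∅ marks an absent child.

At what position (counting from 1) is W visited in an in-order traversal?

9

In-order visits the left subtree, then the node, then the right subtree.
At X: go left to D.
  At D: go left to M.
    At M: no left child.
    Visit M.
    At M: go right to B.
      At B: go left to T.
        T is a leaf — visit T.
      Visit B.
      At B: no right child.
  Visit D.
  At D: no right child.
Visit X.
At X: go right to Y.
  At Y: no left child.
  Visit Y.
  At Y: go right to U.
    At U: go left to C.
      At C: go left to K.
        K is a leaf — visit K.
      Visit C.
      At C: go right to W.
        W is a leaf — visit W.
    Visit U.
    At U: go right to G.
      G is a leaf — visit G.
Full in-order sequence: M, T, B, D, X, Y, K, C, W, U, G.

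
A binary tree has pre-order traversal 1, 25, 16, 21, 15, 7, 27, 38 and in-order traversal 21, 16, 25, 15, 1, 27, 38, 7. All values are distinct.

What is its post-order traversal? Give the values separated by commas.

The first element of pre-order is the root; it splits in-order into left and right subtrees.
Root 1: left subtree has 4 nodes {21, 16, 25, 15}, right has 3 {27, 38, 7}.
  Root 25: left subtree has 2 nodes {21, 16}, right has 1 {15}.
    Root 16: left subtree has 1 node {21}, right has 0 { }.
  Root 7: left subtree has 2 nodes {27, 38}, right has 0 { }.
    Root 27: left subtree has 0 nodes { }, right has 1 {38}.

21, 16, 15, 25, 38, 27, 7, 1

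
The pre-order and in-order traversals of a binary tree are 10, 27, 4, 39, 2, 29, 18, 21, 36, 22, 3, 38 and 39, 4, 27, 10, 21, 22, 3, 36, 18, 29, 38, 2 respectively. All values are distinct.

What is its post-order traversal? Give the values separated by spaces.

The first element of pre-order is the root; it splits in-order into left and right subtrees.
Root 10: left subtree has 3 nodes {39, 4, 27}, right has 8 {21, 22, 3, 36, 18, 29, 38, 2}.
  Root 27: left subtree has 2 nodes {39, 4}, right has 0 { }.
    Root 4: left subtree has 1 node {39}, right has 0 { }.
  Root 2: left subtree has 7 nodes {21, 22, 3, 36, 18, 29, 38}, right has 0 { }.
    Root 29: left subtree has 5 nodes {21, 22, 3, 36, 18}, right has 1 {38}.
      Root 18: left subtree has 4 nodes {21, 22, 3, 36}, right has 0 { }.
        Root 21: left subtree has 0 nodes { }, right has 3 {22, 3, 36}.
          Root 36: left subtree has 2 nodes {22, 3}, right has 0 { }.
            Root 22: left subtree has 0 nodes { }, right has 1 {3}.

39 4 27 3 22 36 21 18 38 29 2 10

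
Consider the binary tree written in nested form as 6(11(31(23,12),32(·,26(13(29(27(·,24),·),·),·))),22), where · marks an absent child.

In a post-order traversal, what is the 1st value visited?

Post-order visits the left subtree, then the right subtree, then the node.
At 6: go left to 11.
  At 11: go left to 31.
    At 31: go left to 23.
      23 is a leaf — visit 23.
    At 31: go right to 12.
      12 is a leaf — visit 12.
    Visit 31.
  At 11: go right to 32.
    At 32: no left child.
    At 32: go right to 26.
      At 26: go left to 13.
        At 13: go left to 29.
          At 29: go left to 27.
            At 27: no left child.
            At 27: go right to 24.
              24 is a leaf — visit 24.
            Visit 27.
          At 29: no right child.
          Visit 29.
        At 13: no right child.
        Visit 13.
      At 26: no right child.
      Visit 26.
    Visit 32.
  Visit 11.
At 6: go right to 22.
  22 is a leaf — visit 22.
Visit 6.
Full post-order sequence: 23, 12, 31, 24, 27, 29, 13, 26, 32, 11, 22, 6.

23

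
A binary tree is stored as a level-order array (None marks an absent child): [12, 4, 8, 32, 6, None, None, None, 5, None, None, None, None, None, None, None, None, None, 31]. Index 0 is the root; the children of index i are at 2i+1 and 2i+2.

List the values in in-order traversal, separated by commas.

32, 5, 31, 4, 6, 12, 8

In-order visits the left subtree, then the node, then the right subtree.
At 12: go left to 4.
  At 4: go left to 32.
    At 32: no left child.
    Visit 32.
    At 32: go right to 5.
      At 5: no left child.
      Visit 5.
      At 5: go right to 31.
        31 is a leaf — visit 31.
  Visit 4.
  At 4: go right to 6.
    6 is a leaf — visit 6.
Visit 12.
At 12: go right to 8.
  8 is a leaf — visit 8.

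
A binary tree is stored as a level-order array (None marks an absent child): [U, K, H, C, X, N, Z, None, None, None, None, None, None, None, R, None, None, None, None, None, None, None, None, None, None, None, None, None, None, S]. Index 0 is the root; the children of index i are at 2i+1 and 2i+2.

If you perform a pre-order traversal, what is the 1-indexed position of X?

Pre-order visits the node, then its left subtree, then its right subtree.
Visit U.
At U: go left to K.
  Visit K.
  At K: go left to C.
    C is a leaf — visit C.
  At K: go right to X.
    X is a leaf — visit X.
At U: go right to H.
  Visit H.
  At H: go left to N.
    N is a leaf — visit N.
  At H: go right to Z.
    Visit Z.
    At Z: no left child.
    At Z: go right to R.
      Visit R.
      At R: go left to S.
        S is a leaf — visit S.
      At R: no right child.
Full pre-order sequence: U, K, C, X, H, N, Z, R, S.

4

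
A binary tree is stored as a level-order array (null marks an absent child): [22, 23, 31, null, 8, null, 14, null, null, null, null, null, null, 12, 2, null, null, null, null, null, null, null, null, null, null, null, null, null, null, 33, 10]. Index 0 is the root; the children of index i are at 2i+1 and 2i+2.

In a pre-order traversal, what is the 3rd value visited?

8

Pre-order visits the node, then its left subtree, then its right subtree.
Visit 22.
At 22: go left to 23.
  Visit 23.
  At 23: no left child.
  At 23: go right to 8.
    8 is a leaf — visit 8.
At 22: go right to 31.
  Visit 31.
  At 31: no left child.
  At 31: go right to 14.
    Visit 14.
    At 14: go left to 12.
      12 is a leaf — visit 12.
    At 14: go right to 2.
      Visit 2.
      At 2: go left to 33.
        33 is a leaf — visit 33.
      At 2: go right to 10.
        10 is a leaf — visit 10.
Full pre-order sequence: 22, 23, 8, 31, 14, 12, 2, 33, 10.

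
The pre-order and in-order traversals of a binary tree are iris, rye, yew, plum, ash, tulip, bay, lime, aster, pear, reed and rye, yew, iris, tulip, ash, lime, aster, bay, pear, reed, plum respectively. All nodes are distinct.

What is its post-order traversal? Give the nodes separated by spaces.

The first element of pre-order is the root; it splits in-order into left and right subtrees.
Root iris: left subtree has 2 nodes {rye, yew}, right has 8 {tulip, ash, lime, aster, bay, pear, reed, plum}.
  Root rye: left subtree has 0 nodes { }, right has 1 {yew}.
  Root plum: left subtree has 7 nodes {tulip, ash, lime, aster, bay, pear, reed}, right has 0 { }.
    Root ash: left subtree has 1 node {tulip}, right has 5 {lime, aster, bay, pear, reed}.
      Root bay: left subtree has 2 nodes {lime, aster}, right has 2 {pear, reed}.
        Root lime: left subtree has 0 nodes { }, right has 1 {aster}.
        Root pear: left subtree has 0 nodes { }, right has 1 {reed}.

yew rye tulip aster lime reed pear bay ash plum iris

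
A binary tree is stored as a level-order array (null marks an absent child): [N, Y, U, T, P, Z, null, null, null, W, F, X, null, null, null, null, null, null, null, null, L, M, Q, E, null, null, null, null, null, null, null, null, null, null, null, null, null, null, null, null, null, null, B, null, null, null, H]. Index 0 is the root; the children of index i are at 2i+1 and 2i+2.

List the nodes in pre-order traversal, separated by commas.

N, Y, T, P, W, L, B, F, M, Q, H, U, Z, X, E

Pre-order visits the node, then its left subtree, then its right subtree.
Visit N.
At N: go left to Y.
  Visit Y.
  At Y: go left to T.
    T is a leaf — visit T.
  At Y: go right to P.
    Visit P.
    At P: go left to W.
      Visit W.
      At W: no left child.
      At W: go right to L.
        Visit L.
        At L: no left child.
        At L: go right to B.
          B is a leaf — visit B.
    At P: go right to F.
      Visit F.
      At F: go left to M.
        M is a leaf — visit M.
      At F: go right to Q.
        Visit Q.
        At Q: no left child.
        At Q: go right to H.
          H is a leaf — visit H.
At N: go right to U.
  Visit U.
  At U: go left to Z.
    Visit Z.
    At Z: go left to X.
      Visit X.
      At X: go left to E.
        E is a leaf — visit E.
      At X: no right child.
    At Z: no right child.
  At U: no right child.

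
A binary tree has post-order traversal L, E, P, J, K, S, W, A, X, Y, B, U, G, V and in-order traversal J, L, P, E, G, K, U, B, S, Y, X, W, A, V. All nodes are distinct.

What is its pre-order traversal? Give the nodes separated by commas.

V, G, J, P, L, E, U, K, B, Y, S, X, A, W

The last element of post-order is the root; it splits in-order into left and right subtrees.
Root V: left subtree has 13 nodes {J, L, P, E, G, K, U, B, S, Y, X, W, A}, right has 0 { }.
  Root G: left subtree has 4 nodes {J, L, P, E}, right has 8 {K, U, B, S, Y, X, W, A}.
    Root J: left subtree has 0 nodes { }, right has 3 {L, P, E}.
      Root P: left subtree has 1 node {L}, right has 1 {E}.
    Root U: left subtree has 1 node {K}, right has 6 {B, S, Y, X, W, A}.
      Root B: left subtree has 0 nodes { }, right has 5 {S, Y, X, W, A}.
        Root Y: left subtree has 1 node {S}, right has 3 {X, W, A}.
          Root X: left subtree has 0 nodes { }, right has 2 {W, A}.
            Root A: left subtree has 1 node {W}, right has 0 { }.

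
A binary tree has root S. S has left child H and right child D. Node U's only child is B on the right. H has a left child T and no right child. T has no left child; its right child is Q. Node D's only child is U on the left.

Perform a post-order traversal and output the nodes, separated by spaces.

Post-order visits the left subtree, then the right subtree, then the node.
At S: go left to H.
  At H: go left to T.
    At T: no left child.
    At T: go right to Q.
      Q is a leaf — visit Q.
    Visit T.
  At H: no right child.
  Visit H.
At S: go right to D.
  At D: go left to U.
    At U: no left child.
    At U: go right to B.
      B is a leaf — visit B.
    Visit U.
  At D: no right child.
  Visit D.
Visit S.

Q T H B U D S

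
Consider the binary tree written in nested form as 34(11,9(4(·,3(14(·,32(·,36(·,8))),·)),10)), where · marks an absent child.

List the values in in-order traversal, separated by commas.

In-order visits the left subtree, then the node, then the right subtree.
At 34: go left to 11.
  11 is a leaf — visit 11.
Visit 34.
At 34: go right to 9.
  At 9: go left to 4.
    At 4: no left child.
    Visit 4.
    At 4: go right to 3.
      At 3: go left to 14.
        At 14: no left child.
        Visit 14.
        At 14: go right to 32.
          At 32: no left child.
          Visit 32.
          At 32: go right to 36.
            At 36: no left child.
            Visit 36.
            At 36: go right to 8.
              8 is a leaf — visit 8.
      Visit 3.
      At 3: no right child.
  Visit 9.
  At 9: go right to 10.
    10 is a leaf — visit 10.

11, 34, 4, 14, 32, 36, 8, 3, 9, 10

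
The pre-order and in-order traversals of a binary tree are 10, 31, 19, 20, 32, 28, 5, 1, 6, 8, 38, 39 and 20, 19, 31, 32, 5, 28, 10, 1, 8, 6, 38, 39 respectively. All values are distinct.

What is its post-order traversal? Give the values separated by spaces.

The first element of pre-order is the root; it splits in-order into left and right subtrees.
Root 10: left subtree has 6 nodes {20, 19, 31, 32, 5, 28}, right has 5 {1, 8, 6, 38, 39}.
  Root 31: left subtree has 2 nodes {20, 19}, right has 3 {32, 5, 28}.
    Root 19: left subtree has 1 node {20}, right has 0 { }.
    Root 32: left subtree has 0 nodes { }, right has 2 {5, 28}.
      Root 28: left subtree has 1 node {5}, right has 0 { }.
  Root 1: left subtree has 0 nodes { }, right has 4 {8, 6, 38, 39}.
    Root 6: left subtree has 1 node {8}, right has 2 {38, 39}.
      Root 38: left subtree has 0 nodes { }, right has 1 {39}.

20 19 5 28 32 31 8 39 38 6 1 10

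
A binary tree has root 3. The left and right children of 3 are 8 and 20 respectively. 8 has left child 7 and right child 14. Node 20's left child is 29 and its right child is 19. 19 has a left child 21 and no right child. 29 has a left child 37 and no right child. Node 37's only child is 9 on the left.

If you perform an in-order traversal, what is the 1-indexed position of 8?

In-order visits the left subtree, then the node, then the right subtree.
At 3: go left to 8.
  At 8: go left to 7.
    7 is a leaf — visit 7.
  Visit 8.
  At 8: go right to 14.
    14 is a leaf — visit 14.
Visit 3.
At 3: go right to 20.
  At 20: go left to 29.
    At 29: go left to 37.
      At 37: go left to 9.
        9 is a leaf — visit 9.
      Visit 37.
      At 37: no right child.
    Visit 29.
    At 29: no right child.
  Visit 20.
  At 20: go right to 19.
    At 19: go left to 21.
      21 is a leaf — visit 21.
    Visit 19.
    At 19: no right child.
Full in-order sequence: 7, 8, 14, 3, 9, 37, 29, 20, 21, 19.

2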